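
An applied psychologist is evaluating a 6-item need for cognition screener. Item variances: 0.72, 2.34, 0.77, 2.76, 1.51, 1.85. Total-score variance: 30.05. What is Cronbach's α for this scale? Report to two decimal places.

Cronbach's α = 0.80

sum of item variances = 0.72 + 2.34 + 0.77 + 2.76 + 1.51 + 1.85 = 9.95
α = (k/(k−1))·(1 − sum of item variances/σ²_T) = (6/5)·(1 − 9.95/30.05) = 0.80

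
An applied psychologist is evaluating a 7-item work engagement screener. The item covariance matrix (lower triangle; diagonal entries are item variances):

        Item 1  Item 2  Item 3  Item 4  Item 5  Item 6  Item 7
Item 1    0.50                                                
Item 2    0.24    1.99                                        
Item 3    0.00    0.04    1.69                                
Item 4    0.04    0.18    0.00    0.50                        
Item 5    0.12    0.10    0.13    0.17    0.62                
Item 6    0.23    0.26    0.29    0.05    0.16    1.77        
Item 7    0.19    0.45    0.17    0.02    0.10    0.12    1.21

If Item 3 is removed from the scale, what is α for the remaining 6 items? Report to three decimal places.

Remaining items: Item 1, Item 2, Item 4, Item 5, Item 6, Item 7 (k = 6).
sum of item variances = 0.50 + 1.99 + 0.50 + 0.62 + 1.77 + 1.21 = 6.59
Var(T) = 6.59 + 2 × 2.43 = 11.45
α (item deleted) = (6/5)·(1 − 6.59/11.45) = 0.509

α = 0.509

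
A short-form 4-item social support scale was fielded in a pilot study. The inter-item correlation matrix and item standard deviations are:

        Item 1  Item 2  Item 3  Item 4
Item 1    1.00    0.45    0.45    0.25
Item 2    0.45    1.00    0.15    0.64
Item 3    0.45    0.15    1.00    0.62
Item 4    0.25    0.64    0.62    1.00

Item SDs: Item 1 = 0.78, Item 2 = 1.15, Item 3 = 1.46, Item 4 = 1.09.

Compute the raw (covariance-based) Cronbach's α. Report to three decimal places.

α = 0.729

Σσ²ᵢ = 0.78² + 1.15² + 1.46² + 1.09² = 5.2506
Covariances σ_ij = r_ij · s_i · s_j:
  σ(Item 1,Item 2) = 0.45 × 0.78 × 1.15 = 0.4037
  σ(Item 1,Item 3) = 0.45 × 0.78 × 1.46 = 0.5125
  σ(Item 1,Item 4) = 0.25 × 0.78 × 1.09 = 0.2126
  σ(Item 2,Item 3) = 0.15 × 1.15 × 1.46 = 0.2518
  σ(Item 2,Item 4) = 0.64 × 1.15 × 1.09 = 0.8022
  σ(Item 3,Item 4) = 0.62 × 1.46 × 1.09 = 0.9867
σ²_T = Σσ²ᵢ + 2·Σσ_ij = 5.2506 + 2 × 3.1695 = 11.5896
α = (4/3)·(1 − 5.2506/11.5896) = 0.729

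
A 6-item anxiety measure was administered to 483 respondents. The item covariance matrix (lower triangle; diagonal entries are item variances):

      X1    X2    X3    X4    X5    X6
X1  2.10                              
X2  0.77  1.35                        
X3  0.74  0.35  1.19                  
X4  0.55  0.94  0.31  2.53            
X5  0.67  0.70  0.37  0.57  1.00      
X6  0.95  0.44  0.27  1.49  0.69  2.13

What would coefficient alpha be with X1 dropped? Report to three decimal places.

α = 0.749

Remaining items: X2, X3, X4, X5, X6 (k = 5).
sum of item variances = 1.35 + 1.19 + 2.53 + 1.00 + 2.13 = 8.20
σ²_total = 8.20 + 2 × 6.13 = 20.46
α (item deleted) = (5/4)·(1 − 8.20/20.46) = 0.749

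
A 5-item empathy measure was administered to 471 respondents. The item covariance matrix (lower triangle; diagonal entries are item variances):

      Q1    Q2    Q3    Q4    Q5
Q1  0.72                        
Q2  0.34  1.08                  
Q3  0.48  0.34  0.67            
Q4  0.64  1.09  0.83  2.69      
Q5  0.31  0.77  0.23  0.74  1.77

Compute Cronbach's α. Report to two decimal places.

sum of item variances = 0.72 + 1.08 + 0.67 + 2.69 + 1.77 = 6.93
Sum of the distinct covariances = 5.77
σ²_T = 6.93 + 2 × 5.77 = 18.47
α = (k/(k−1))·(1 − sum of item variances/σ²_T) = (5/4)·(1 − 6.93/18.47) = 0.78

Cronbach's α = 0.78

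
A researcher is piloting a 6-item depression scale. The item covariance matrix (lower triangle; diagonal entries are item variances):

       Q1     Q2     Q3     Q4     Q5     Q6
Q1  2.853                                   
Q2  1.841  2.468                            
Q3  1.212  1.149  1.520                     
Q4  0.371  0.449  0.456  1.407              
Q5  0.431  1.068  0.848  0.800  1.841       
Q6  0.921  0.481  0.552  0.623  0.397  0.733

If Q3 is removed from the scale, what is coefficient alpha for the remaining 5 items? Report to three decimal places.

Remaining items: Q1, Q2, Q4, Q5, Q6 (k = 5).
ΣVar(i) = 2.853 + 2.468 + 1.407 + 1.841 + 0.733 = 9.302
Var(T) = 9.302 + 2 × 7.382 = 24.066
α (item deleted) = (5/4)·(1 − 9.302/24.066) = 0.767

α = 0.767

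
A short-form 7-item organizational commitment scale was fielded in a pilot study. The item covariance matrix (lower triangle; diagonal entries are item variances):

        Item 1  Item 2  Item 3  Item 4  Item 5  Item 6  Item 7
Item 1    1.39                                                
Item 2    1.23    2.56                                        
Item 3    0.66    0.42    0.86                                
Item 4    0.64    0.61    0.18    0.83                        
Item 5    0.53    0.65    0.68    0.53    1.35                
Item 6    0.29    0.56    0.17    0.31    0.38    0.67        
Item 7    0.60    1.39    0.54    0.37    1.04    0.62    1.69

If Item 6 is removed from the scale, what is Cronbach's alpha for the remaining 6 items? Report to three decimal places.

Remaining items: Item 1, Item 2, Item 3, Item 4, Item 5, Item 7 (k = 6).
Σσᵢ² = 1.39 + 2.56 + 0.86 + 0.83 + 1.35 + 1.69 = 8.68
σ²_total = 8.68 + 2 × 10.07 = 28.82
α (item deleted) = (6/5)·(1 − 8.68/28.82) = 0.839

α = 0.839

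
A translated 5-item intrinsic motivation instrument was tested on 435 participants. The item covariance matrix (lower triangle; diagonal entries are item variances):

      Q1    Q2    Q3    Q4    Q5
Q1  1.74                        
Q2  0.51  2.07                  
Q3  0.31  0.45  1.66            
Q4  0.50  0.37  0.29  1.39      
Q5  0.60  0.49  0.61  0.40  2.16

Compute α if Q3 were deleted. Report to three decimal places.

α = 0.584

Remaining items: Q1, Q2, Q4, Q5 (k = 4).
Σσᵢ² = 1.74 + 2.07 + 1.39 + 2.16 = 7.36
σ²_total = 7.36 + 2 × 2.87 = 13.10
α (item deleted) = (4/3)·(1 − 7.36/13.10) = 0.584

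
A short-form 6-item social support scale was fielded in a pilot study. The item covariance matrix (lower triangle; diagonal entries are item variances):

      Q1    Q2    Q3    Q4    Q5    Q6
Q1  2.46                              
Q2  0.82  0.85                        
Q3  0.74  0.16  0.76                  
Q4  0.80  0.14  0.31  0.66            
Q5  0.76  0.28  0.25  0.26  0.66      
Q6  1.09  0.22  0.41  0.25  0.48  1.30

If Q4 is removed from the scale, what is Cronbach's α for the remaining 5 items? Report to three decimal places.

Remaining items: Q1, Q2, Q3, Q5, Q6 (k = 5).
Σσ²ᵢ = 2.46 + 0.85 + 0.76 + 0.66 + 1.30 = 6.03
σ²_T = 6.03 + 2 × 5.21 = 16.45
α (item deleted) = (5/4)·(1 − 6.03/16.45) = 0.792

α = 0.792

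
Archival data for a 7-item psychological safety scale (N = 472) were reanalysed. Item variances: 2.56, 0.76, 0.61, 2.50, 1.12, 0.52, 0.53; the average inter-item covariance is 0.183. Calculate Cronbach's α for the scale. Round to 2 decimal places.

sum of item variances = 2.56 + 0.76 + 0.61 + 2.50 + 1.12 + 0.52 + 0.53 = 8.60
Sum of the 21 distinct covariances = 21 × 0.183 = 3.843
σ²_total = sum of item variances + 2·Σcov = 8.60 + 2 × 3.843 = 16.286
α = (7/6)·(1 − 8.60/16.286) = 0.55

Cronbach's α = 0.55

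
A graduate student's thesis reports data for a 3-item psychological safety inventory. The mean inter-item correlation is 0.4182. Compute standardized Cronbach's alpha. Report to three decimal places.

standardized Cronbach's alpha = 0.683

Standardized α = k·r̄ / (1 + (k−1)·r̄) = 3 × 0.4182 / (1 + 2 × 0.4182)
  = 1.2546 / 1.8364 = 0.683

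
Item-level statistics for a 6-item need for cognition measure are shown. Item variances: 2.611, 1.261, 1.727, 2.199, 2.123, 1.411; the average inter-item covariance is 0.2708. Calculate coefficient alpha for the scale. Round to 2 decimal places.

coefficient alpha = 0.50

Σσ²ᵢ = 2.611 + 1.261 + 1.727 + 2.199 + 2.123 + 1.411 = 11.332
Sum of the 15 distinct covariances = 15 × 0.2708 = 4.0620
σ²_total = Σσ²ᵢ + 2·Σcov = 11.332 + 2 × 4.0620 = 19.4560
α = (6/5)·(1 − 11.332/19.4560) = 0.50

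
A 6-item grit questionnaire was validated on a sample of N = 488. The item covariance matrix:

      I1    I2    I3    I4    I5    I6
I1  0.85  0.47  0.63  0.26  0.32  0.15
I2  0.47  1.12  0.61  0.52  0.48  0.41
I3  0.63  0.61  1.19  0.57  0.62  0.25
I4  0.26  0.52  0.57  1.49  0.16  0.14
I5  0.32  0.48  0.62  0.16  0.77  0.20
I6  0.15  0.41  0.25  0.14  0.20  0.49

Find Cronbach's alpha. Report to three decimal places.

Cronbach's alpha = 0.795

ΣVar(i) = 0.85 + 1.12 + 1.19 + 1.49 + 0.77 + 0.49 = 5.91
Sum of off-diagonal covariances = 5.79
σ²_total = 5.91 + 2 × 5.79 = 17.49
α = (k/(k−1))·(1 − ΣVar(i)/σ²_total) = (6/5)·(1 − 5.91/17.49) = 0.795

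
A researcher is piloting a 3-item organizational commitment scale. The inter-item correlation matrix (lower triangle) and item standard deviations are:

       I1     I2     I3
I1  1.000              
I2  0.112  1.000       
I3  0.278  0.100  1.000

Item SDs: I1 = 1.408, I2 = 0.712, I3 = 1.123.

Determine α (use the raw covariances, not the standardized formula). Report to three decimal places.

Σσ²ᵢ = 1.408² + 0.712² + 1.123² = 3.7505
Covariances σ_ij = r_ij · s_i · s_j:
  σ(I1,I2) = 0.112 × 1.408 × 0.712 = 0.1123
  σ(I1,I3) = 0.278 × 1.408 × 1.123 = 0.4396
  σ(I2,I3) = 0.100 × 0.712 × 1.123 = 0.0800
σ²_T = Σσ²ᵢ + 2·Σσ_ij = 3.7505 + 2 × 0.6319 = 5.0143
α = (3/2)·(1 − 3.7505/5.0143) = 0.378

α = 0.378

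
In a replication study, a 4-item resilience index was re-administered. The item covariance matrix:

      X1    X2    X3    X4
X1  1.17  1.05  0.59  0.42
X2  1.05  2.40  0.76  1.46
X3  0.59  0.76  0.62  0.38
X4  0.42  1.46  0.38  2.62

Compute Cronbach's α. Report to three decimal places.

α = 0.770

Σσ²ᵢ = 1.17 + 2.40 + 0.62 + 2.62 = 6.81
Σ_{i<j} σ_ij = 4.66
Var(T) = 6.81 + 2 × 4.66 = 16.13
α = (k/(k−1))·(1 − Σσ²ᵢ/Var(T)) = (4/3)·(1 − 6.81/16.13) = 0.770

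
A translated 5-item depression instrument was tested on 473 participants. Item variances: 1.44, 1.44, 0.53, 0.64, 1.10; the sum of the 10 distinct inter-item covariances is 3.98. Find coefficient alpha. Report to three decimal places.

Σσᵢ² = 1.44 + 1.44 + 0.53 + 0.64 + 1.10 = 5.15
Sum of distinct covariances = 3.98
Var(T) = Σσᵢ² + 2·Σcov = 5.15 + 2 × 3.98 = 13.11
α = (5/4)·(1 − 5.15/13.11) = 0.759

α = 0.759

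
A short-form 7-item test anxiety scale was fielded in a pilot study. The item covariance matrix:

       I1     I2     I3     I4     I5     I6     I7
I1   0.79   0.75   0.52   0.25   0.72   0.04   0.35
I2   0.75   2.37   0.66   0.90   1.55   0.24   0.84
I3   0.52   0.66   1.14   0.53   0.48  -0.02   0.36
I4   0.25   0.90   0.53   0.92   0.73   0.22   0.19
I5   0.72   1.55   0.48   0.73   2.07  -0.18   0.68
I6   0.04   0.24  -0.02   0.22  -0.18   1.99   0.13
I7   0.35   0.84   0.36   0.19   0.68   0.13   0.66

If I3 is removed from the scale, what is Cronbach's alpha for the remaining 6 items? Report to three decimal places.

Remaining items: I1, I2, I4, I5, I6, I7 (k = 6).
sum of item variances = 0.79 + 2.37 + 0.92 + 2.07 + 1.99 + 0.66 = 8.80
Var(T) = 8.80 + 2 × 7.41 = 23.62
α (item deleted) = (6/5)·(1 − 8.80/23.62) = 0.753

Cronbach's alpha = 0.753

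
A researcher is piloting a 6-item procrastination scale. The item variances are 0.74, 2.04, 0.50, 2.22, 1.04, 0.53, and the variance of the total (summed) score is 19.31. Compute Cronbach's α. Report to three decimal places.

sum of item variances = 0.74 + 2.04 + 0.50 + 2.22 + 1.04 + 0.53 = 7.07
α = (k/(k−1))·(1 − sum of item variances/σ²_T) = (6/5)·(1 − 7.07/19.31) = 0.761

Cronbach's α = 0.761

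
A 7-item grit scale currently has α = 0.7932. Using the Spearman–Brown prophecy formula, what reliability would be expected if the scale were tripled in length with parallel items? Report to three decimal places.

Length factor m = 3
α' = m·α / (1 + (m−1)·α)
   = 3 × 0.7932 / (1 + (3 − 1) × 0.7932)
   = 2.3796 / 2.5864 = 0.920

predicted reliability = 0.920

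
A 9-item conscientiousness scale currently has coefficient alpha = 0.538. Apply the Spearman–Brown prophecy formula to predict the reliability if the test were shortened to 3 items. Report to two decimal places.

predicted reliability = 0.28

Length factor m = 3/9 = 0.3333
α' = m·α / (1 − (1−m)·α)
   = 3/9 × 0.538 / (1 − (1 − 3/9) × 0.538)
   = 0.1793 / 0.6413 = 0.28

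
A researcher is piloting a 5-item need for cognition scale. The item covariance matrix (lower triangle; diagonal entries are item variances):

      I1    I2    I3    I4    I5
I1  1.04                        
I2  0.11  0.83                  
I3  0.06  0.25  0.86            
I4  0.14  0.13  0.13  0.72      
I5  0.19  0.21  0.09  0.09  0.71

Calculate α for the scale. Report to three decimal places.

ΣVar(i) = 1.04 + 0.83 + 0.86 + 0.72 + 0.71 = 4.16
Σ_{i<j} σ_ij = 1.40
total variance = 4.16 + 2 × 1.40 = 6.96
α = (k/(k−1))·(1 − ΣVar(i)/total variance) = (5/4)·(1 − 4.16/6.96) = 0.503

α = 0.503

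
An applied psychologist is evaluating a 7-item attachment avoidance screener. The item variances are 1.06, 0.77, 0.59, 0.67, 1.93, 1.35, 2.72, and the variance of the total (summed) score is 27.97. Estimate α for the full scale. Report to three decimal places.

α = 0.788

ΣVar(i) = 1.06 + 0.77 + 0.59 + 0.67 + 1.93 + 1.35 + 2.72 = 9.09
α = (k/(k−1))·(1 − ΣVar(i)/total variance) = (7/6)·(1 − 9.09/27.97) = 0.788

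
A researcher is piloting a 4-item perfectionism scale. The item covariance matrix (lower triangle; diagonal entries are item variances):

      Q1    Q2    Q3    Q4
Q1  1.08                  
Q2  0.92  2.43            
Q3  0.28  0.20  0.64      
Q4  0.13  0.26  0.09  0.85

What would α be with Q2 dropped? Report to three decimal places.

α = 0.420

Remaining items: Q1, Q3, Q4 (k = 3).
Σσ²ᵢ = 1.08 + 0.64 + 0.85 = 2.57
total variance = 2.57 + 2 × 0.50 = 3.57
α (item deleted) = (3/2)·(1 − 2.57/3.57) = 0.420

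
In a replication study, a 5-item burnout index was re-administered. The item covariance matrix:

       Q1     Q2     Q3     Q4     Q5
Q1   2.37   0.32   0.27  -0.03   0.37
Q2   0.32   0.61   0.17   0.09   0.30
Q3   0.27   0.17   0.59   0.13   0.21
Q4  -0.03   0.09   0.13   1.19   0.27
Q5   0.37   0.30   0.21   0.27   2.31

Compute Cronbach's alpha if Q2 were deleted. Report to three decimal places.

α = 0.366

Remaining items: Q1, Q3, Q4, Q5 (k = 4).
ΣVar(i) = 2.37 + 0.59 + 1.19 + 2.31 = 6.46
σ²_T = 6.46 + 2 × 1.22 = 8.90
α (item deleted) = (4/3)·(1 − 6.46/8.90) = 0.366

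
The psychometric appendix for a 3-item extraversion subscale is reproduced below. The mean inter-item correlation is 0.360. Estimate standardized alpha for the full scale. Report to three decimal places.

Standardized α = k·r̄ / (1 + (k−1)·r̄) = 3 × 0.360 / (1 + 2 × 0.360)
  = 1.0800 / 1.7200 = 0.628

standardized alpha = 0.628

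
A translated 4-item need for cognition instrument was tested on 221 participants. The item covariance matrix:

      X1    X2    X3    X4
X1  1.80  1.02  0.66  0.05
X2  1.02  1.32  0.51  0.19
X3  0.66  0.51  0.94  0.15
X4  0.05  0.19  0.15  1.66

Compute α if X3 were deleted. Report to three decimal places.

Remaining items: X1, X2, X4 (k = 3).
sum of item variances = 1.80 + 1.32 + 1.66 = 4.78
total variance = 4.78 + 2 × 1.26 = 7.30
α (item deleted) = (3/2)·(1 − 4.78/7.30) = 0.518

α = 0.518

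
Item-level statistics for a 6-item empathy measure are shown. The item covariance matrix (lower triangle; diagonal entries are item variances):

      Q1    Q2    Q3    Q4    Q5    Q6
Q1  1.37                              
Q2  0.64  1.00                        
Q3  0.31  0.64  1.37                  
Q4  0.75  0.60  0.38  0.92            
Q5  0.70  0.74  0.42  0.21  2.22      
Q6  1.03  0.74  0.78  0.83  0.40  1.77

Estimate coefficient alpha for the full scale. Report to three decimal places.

Σσ²ᵢ = 1.37 + 1.00 + 1.37 + 0.92 + 2.22 + 1.77 = 8.65
Sum of off-diagonal covariances = 9.17
σ²_total = 8.65 + 2 × 9.17 = 26.99
α = (k/(k−1))·(1 − Σσ²ᵢ/σ²_total) = (6/5)·(1 − 8.65/26.99) = 0.815

coefficient alpha = 0.815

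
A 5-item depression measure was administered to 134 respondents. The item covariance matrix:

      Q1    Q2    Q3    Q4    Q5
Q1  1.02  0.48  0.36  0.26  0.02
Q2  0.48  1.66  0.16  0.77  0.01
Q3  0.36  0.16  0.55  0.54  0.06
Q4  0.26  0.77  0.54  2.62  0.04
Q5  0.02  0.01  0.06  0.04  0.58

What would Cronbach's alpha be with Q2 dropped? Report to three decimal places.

Remaining items: Q1, Q3, Q4, Q5 (k = 4).
ΣVar(i) = 1.02 + 0.55 + 2.62 + 0.58 = 4.77
σ²_T = 4.77 + 2 × 1.28 = 7.33
α (item deleted) = (4/3)·(1 − 4.77/7.33) = 0.466

Cronbach's alpha = 0.466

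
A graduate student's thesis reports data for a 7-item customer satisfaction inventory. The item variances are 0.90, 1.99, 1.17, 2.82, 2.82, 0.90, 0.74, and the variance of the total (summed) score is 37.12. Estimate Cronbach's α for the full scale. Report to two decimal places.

α = 0.81

ΣVar(i) = 0.90 + 1.99 + 1.17 + 2.82 + 2.82 + 0.90 + 0.74 = 11.34
α = (k/(k−1))·(1 − ΣVar(i)/σ²_T) = (7/6)·(1 − 11.34/37.12) = 0.81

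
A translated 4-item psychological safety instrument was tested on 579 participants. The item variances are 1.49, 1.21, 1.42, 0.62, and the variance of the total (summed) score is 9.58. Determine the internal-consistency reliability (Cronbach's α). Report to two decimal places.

sum of item variances = 1.49 + 1.21 + 1.42 + 0.62 = 4.74
α = (k/(k−1))·(1 − sum of item variances/total variance) = (4/3)·(1 − 4.74/9.58) = 0.67

Cronbach's α = 0.67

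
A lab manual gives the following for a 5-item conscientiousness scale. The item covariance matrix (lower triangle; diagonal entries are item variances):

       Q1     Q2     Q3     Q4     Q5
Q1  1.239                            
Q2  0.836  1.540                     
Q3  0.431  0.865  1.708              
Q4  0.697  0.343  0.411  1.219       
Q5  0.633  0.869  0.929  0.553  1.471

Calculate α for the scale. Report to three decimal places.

Σσ²ᵢ = 1.239 + 1.540 + 1.708 + 1.219 + 1.471 = 7.177
Σ_{i<j} σ_ij = 6.567
total variance = 7.177 + 2 × 6.567 = 20.311
α = (k/(k−1))·(1 − Σσ²ᵢ/total variance) = (5/4)·(1 − 7.177/20.311) = 0.808

α = 0.808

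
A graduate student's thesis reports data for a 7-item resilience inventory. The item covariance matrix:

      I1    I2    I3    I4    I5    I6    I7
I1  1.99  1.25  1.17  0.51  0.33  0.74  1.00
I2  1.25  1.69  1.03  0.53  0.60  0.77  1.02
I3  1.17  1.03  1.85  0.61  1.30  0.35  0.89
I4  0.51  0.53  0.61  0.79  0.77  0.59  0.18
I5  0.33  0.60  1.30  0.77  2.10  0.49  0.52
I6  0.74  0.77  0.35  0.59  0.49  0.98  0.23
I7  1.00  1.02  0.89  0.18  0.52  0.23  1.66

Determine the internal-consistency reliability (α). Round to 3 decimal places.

Σσ²ᵢ = 1.99 + 1.69 + 1.85 + 0.79 + 2.10 + 0.98 + 1.66 = 11.06
Sum of off-diagonal covariances = 14.88
σ²_total = 11.06 + 2 × 14.88 = 40.82
α = (k/(k−1))·(1 − Σσ²ᵢ/σ²_total) = (7/6)·(1 − 11.06/40.82) = 0.851

α = 0.851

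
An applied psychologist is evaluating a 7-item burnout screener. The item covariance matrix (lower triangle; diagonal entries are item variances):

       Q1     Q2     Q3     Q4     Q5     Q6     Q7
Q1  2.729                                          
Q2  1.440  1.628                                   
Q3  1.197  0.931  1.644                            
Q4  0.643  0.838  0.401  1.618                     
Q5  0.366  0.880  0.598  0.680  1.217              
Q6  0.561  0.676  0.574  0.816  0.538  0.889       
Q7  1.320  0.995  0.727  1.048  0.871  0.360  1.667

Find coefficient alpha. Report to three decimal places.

coefficient alpha = 0.867

sum of item variances = 2.729 + 1.628 + 1.644 + 1.618 + 1.217 + 0.889 + 1.667 = 11.392
Sum of off-diagonal covariances = 16.460
σ²_total = 11.392 + 2 × 16.460 = 44.312
α = (k/(k−1))·(1 − sum of item variances/σ²_total) = (7/6)·(1 − 11.392/44.312) = 0.867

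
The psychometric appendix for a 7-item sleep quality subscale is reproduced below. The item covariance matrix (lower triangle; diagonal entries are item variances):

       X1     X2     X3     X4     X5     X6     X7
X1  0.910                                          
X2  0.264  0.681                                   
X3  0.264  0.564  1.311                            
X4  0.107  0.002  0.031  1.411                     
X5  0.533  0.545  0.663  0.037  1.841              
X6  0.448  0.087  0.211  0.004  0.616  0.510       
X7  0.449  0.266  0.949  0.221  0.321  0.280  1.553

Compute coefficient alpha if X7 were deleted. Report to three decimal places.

coefficient alpha = 0.681

Remaining items: X1, X2, X3, X4, X5, X6 (k = 6).
Σσᵢ² = 0.910 + 0.681 + 1.311 + 1.411 + 1.841 + 0.510 = 6.664
σ²_total = 6.664 + 2 × 4.376 = 15.416
α (item deleted) = (6/5)·(1 − 6.664/15.416) = 0.681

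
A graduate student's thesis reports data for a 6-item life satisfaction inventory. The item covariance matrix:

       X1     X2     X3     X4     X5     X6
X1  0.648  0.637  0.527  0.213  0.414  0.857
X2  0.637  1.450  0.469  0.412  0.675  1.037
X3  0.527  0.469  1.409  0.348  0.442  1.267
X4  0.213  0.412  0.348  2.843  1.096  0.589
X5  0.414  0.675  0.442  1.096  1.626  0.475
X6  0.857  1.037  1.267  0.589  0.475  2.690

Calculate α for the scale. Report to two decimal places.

α = 0.77

Σσ²ᵢ = 0.648 + 1.450 + 1.409 + 2.843 + 1.626 + 2.690 = 10.666
Sum of the distinct covariances = 9.458
σ²_total = 10.666 + 2 × 9.458 = 29.582
α = (k/(k−1))·(1 − Σσ²ᵢ/σ²_total) = (6/5)·(1 − 10.666/29.582) = 0.77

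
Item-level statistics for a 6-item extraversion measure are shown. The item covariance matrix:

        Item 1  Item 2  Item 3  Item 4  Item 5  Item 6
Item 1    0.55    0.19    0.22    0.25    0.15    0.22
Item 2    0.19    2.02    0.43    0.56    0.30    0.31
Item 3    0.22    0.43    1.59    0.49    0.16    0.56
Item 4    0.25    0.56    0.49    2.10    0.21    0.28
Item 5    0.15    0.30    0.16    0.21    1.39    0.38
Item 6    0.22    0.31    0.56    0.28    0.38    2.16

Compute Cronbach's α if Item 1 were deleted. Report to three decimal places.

Cronbach's α = 0.554

Remaining items: Item 2, Item 3, Item 4, Item 5, Item 6 (k = 5).
ΣVar(i) = 2.02 + 1.59 + 2.10 + 1.39 + 2.16 = 9.26
total variance = 9.26 + 2 × 3.68 = 16.62
α (item deleted) = (5/4)·(1 − 9.26/16.62) = 0.554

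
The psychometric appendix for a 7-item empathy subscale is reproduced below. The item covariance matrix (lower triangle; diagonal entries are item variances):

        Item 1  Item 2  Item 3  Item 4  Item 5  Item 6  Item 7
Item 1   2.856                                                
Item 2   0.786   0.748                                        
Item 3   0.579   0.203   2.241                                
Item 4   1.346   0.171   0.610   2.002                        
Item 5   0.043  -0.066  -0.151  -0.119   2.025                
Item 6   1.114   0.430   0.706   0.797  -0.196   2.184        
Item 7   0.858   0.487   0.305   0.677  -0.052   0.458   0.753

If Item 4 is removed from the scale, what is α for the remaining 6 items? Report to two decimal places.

α = 0.61

Remaining items: Item 1, Item 2, Item 3, Item 5, Item 6, Item 7 (k = 6).
ΣVar(i) = 2.856 + 0.748 + 2.241 + 2.025 + 2.184 + 0.753 = 10.807
total variance = 10.807 + 2 × 5.504 = 21.815
α (item deleted) = (6/5)·(1 − 10.807/21.815) = 0.61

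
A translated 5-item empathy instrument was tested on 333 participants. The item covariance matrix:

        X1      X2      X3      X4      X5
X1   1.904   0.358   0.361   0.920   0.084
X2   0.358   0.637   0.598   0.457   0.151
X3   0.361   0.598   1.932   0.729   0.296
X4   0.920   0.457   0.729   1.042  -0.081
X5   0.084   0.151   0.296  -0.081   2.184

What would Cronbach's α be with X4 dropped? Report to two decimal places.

α = 0.48

Remaining items: X1, X2, X3, X5 (k = 4).
sum of item variances = 1.904 + 0.637 + 1.932 + 2.184 = 6.657
σ²_T = 6.657 + 2 × 1.848 = 10.353
α (item deleted) = (4/3)·(1 − 6.657/10.353) = 0.48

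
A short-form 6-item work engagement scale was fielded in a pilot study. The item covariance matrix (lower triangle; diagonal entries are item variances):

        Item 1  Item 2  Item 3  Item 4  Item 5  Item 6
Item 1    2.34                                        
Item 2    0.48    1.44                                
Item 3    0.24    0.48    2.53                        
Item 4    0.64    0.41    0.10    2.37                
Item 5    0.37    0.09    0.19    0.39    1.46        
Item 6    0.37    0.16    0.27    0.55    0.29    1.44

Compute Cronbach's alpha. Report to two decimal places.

Σσᵢ² = 2.34 + 1.44 + 2.53 + 2.37 + 1.46 + 1.44 = 11.58
Sum of off-diagonal covariances = 5.03
total variance = 11.58 + 2 × 5.03 = 21.64
α = (k/(k−1))·(1 − Σσᵢ²/total variance) = (6/5)·(1 − 11.58/21.64) = 0.56

Cronbach's alpha = 0.56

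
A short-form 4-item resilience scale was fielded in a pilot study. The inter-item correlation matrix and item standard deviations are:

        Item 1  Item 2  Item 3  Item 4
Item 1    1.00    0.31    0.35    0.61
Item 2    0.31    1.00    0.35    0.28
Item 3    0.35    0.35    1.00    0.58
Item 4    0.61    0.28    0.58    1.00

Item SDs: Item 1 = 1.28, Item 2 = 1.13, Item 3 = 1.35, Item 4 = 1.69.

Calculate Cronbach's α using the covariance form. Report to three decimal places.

Σσ²ᵢ = 1.28² + 1.13² + 1.35² + 1.69² = 7.5939
Covariances σ_ij = r_ij · s_i · s_j:
  σ(Item 1,Item 2) = 0.31 × 1.28 × 1.13 = 0.4484
  σ(Item 1,Item 3) = 0.35 × 1.28 × 1.35 = 0.6048
  σ(Item 1,Item 4) = 0.61 × 1.28 × 1.69 = 1.3196
  σ(Item 2,Item 3) = 0.35 × 1.13 × 1.35 = 0.5339
  σ(Item 2,Item 4) = 0.28 × 1.13 × 1.69 = 0.5347
  σ(Item 3,Item 4) = 0.58 × 1.35 × 1.69 = 1.3233
σ²_T = Σσ²ᵢ + 2·Σσ_ij = 7.5939 + 2 × 4.7647 = 17.1233
α = (4/3)·(1 − 7.5939/17.1233) = 0.742

α = 0.742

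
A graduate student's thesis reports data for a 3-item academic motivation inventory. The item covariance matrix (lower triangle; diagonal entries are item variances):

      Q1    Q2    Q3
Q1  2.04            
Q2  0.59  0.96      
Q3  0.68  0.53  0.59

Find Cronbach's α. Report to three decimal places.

α = 0.751

Σσ²ᵢ = 2.04 + 0.96 + 0.59 = 3.59
Sum of the distinct covariances = 1.80
Var(T) = 3.59 + 2 × 1.80 = 7.19
α = (k/(k−1))·(1 − Σσ²ᵢ/Var(T)) = (3/2)·(1 − 3.59/7.19) = 0.751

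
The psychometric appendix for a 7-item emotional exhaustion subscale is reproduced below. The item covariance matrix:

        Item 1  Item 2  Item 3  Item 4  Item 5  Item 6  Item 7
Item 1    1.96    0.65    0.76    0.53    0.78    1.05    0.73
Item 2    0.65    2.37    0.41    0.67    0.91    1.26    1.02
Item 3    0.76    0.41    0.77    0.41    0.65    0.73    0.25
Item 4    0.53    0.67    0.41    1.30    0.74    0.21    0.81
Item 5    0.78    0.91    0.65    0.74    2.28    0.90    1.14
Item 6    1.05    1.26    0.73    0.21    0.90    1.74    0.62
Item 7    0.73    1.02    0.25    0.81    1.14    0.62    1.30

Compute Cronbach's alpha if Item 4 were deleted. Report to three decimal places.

α = 0.834

Remaining items: Item 1, Item 2, Item 3, Item 5, Item 6, Item 7 (k = 6).
ΣVar(i) = 1.96 + 2.37 + 0.77 + 2.28 + 1.74 + 1.30 = 10.42
σ²_total = 10.42 + 2 × 11.86 = 34.14
α (item deleted) = (6/5)·(1 − 10.42/34.14) = 0.834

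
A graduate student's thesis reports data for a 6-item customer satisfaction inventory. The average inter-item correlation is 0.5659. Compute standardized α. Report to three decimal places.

standardized α = 0.887

Standardized α = k·r̄ / (1 + (k−1)·r̄) = 6 × 0.5659 / (1 + 5 × 0.5659)
  = 3.3954 / 3.8295 = 0.887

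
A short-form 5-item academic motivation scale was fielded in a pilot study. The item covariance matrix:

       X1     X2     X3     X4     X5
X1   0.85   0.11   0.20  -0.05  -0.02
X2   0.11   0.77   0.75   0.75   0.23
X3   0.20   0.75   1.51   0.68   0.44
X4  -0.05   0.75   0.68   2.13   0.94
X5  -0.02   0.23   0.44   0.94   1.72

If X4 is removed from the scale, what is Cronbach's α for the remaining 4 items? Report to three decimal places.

Remaining items: X1, X2, X3, X5 (k = 4).
sum of item variances = 0.85 + 0.77 + 1.51 + 1.72 = 4.85
total variance = 4.85 + 2 × 1.71 = 8.27
α (item deleted) = (4/3)·(1 − 4.85/8.27) = 0.551

Cronbach's α = 0.551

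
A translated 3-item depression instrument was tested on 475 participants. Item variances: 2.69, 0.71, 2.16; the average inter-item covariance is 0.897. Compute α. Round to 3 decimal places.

α = 0.738

ΣVar(i) = 2.69 + 0.71 + 2.16 = 5.56
Sum of the 3 distinct covariances = 3 × 0.897 = 2.691
σ²_T = ΣVar(i) + 2·Σcov = 5.56 + 2 × 2.691 = 10.942
α = (3/2)·(1 − 5.56/10.942) = 0.738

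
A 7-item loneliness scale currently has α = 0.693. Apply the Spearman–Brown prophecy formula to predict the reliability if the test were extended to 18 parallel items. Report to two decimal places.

Length factor m = 18/7 = 2.5714
α' = m·α / (1 + (m−1)·α)
   = 18/7 × 0.693 / (1 + (18/7 − 1) × 0.693)
   = 1.7820 / 2.0890 = 0.85

predicted reliability = 0.85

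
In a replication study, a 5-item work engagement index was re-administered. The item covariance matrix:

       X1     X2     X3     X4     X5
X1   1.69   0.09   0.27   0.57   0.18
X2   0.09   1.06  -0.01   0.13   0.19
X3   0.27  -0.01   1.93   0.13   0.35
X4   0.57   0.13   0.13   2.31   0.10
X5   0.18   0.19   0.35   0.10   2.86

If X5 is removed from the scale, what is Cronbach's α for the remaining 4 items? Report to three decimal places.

Remaining items: X1, X2, X3, X4 (k = 4).
sum of item variances = 1.69 + 1.06 + 1.93 + 2.31 = 6.99
Var(T) = 6.99 + 2 × 1.18 = 9.35
α (item deleted) = (4/3)·(1 − 6.99/9.35) = 0.337

α = 0.337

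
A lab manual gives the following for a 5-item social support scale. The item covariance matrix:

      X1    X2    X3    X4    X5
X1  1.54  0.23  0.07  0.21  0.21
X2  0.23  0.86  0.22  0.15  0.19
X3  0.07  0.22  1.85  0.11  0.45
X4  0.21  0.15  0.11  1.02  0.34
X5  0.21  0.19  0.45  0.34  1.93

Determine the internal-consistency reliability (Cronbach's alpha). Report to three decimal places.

α = 0.471

sum of item variances = 1.54 + 0.86 + 1.85 + 1.02 + 1.93 = 7.20
Σ_{i<j} σ_ij = 2.18
total variance = 7.20 + 2 × 2.18 = 11.56
α = (k/(k−1))·(1 − sum of item variances/total variance) = (5/4)·(1 − 7.20/11.56) = 0.471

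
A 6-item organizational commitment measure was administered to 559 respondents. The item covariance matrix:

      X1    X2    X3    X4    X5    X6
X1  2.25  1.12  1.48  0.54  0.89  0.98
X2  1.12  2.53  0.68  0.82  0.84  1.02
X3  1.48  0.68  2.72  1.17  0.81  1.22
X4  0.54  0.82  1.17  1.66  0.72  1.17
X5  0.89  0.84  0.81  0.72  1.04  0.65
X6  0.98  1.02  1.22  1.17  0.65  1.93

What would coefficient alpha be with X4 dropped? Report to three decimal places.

coefficient alpha = 0.812

Remaining items: X1, X2, X3, X5, X6 (k = 5).
sum of item variances = 2.25 + 2.53 + 2.72 + 1.04 + 1.93 = 10.47
Var(T) = 10.47 + 2 × 9.69 = 29.85
α (item deleted) = (5/4)·(1 − 10.47/29.85) = 0.812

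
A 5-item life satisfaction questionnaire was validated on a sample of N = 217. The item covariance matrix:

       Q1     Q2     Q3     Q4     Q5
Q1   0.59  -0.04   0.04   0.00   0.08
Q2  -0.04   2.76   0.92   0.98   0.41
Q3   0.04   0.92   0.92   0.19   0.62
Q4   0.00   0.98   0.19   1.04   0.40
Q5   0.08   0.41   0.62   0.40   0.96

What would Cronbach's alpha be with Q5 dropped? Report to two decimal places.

Remaining items: Q1, Q2, Q3, Q4 (k = 4).
Σσ²ᵢ = 0.59 + 2.76 + 0.92 + 1.04 = 5.31
Var(T) = 5.31 + 2 × 2.09 = 9.49
α (item deleted) = (4/3)·(1 − 5.31/9.49) = 0.59

α = 0.59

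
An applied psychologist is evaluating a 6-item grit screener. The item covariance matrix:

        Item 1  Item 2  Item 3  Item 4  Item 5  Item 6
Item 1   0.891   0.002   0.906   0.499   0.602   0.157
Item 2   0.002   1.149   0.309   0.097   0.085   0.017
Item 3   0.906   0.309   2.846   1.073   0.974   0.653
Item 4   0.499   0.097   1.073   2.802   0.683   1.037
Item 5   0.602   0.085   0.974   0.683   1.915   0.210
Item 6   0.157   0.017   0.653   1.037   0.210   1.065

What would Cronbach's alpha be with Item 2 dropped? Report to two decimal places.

Cronbach's alpha = 0.74

Remaining items: Item 1, Item 3, Item 4, Item 5, Item 6 (k = 5).
Σσᵢ² = 0.891 + 2.846 + 2.802 + 1.915 + 1.065 = 9.519
Var(T) = 9.519 + 2 × 6.794 = 23.107
α (item deleted) = (5/4)·(1 − 9.519/23.107) = 0.74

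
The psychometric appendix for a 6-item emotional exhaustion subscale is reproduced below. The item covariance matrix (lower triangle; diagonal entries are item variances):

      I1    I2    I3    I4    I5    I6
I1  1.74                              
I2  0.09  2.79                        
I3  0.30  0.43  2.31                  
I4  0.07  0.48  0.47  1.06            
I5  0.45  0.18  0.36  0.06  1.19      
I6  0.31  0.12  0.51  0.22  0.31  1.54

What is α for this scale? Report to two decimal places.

α = 0.54

ΣVar(i) = 1.74 + 2.79 + 2.31 + 1.06 + 1.19 + 1.54 = 10.63
Sum of the distinct covariances = 4.36
Var(T) = 10.63 + 2 × 4.36 = 19.35
α = (k/(k−1))·(1 − ΣVar(i)/Var(T)) = (6/5)·(1 − 10.63/19.35) = 0.54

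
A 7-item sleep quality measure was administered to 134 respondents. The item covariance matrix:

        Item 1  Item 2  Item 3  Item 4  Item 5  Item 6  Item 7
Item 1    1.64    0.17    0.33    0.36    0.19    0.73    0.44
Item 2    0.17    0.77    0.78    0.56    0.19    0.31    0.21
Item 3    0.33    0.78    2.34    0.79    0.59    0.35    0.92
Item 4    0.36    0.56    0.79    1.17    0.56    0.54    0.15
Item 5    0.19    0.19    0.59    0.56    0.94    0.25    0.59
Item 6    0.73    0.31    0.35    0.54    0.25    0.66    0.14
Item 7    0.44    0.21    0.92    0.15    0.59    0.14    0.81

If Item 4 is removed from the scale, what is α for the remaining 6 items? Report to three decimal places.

α = 0.760

Remaining items: Item 1, Item 2, Item 3, Item 5, Item 6, Item 7 (k = 6).
Σσ²ᵢ = 1.64 + 0.77 + 2.34 + 0.94 + 0.66 + 0.81 = 7.16
σ²_T = 7.16 + 2 × 6.19 = 19.54
α (item deleted) = (6/5)·(1 − 7.16/19.54) = 0.760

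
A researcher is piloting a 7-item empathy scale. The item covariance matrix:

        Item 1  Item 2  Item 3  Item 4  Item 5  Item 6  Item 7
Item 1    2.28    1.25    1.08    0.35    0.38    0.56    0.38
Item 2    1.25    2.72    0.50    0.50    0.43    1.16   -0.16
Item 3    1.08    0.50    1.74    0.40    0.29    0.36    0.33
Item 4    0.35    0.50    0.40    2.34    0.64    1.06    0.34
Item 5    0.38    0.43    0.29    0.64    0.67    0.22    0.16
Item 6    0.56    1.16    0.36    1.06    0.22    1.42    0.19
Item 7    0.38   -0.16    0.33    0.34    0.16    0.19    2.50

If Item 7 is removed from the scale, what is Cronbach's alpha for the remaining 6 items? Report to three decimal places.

Remaining items: Item 1, Item 2, Item 3, Item 4, Item 5, Item 6 (k = 6).
ΣVar(i) = 2.28 + 2.72 + 1.74 + 2.34 + 0.67 + 1.42 = 11.17
total variance = 11.17 + 2 × 9.18 = 29.53
α (item deleted) = (6/5)·(1 − 11.17/29.53) = 0.746

Cronbach's alpha = 0.746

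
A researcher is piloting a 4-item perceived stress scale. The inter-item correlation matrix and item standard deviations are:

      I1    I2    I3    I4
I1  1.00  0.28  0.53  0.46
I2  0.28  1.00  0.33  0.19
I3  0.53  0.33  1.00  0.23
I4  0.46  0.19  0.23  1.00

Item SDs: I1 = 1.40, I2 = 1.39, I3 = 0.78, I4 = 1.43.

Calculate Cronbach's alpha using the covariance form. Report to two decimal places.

α = 0.64

Σσ²ᵢ = 1.40² + 1.39² + 0.78² + 1.43² = 6.5454
Covariances σ_ij = r_ij · s_i · s_j:
  σ(I1,I2) = 0.28 × 1.40 × 1.39 = 0.5449
  σ(I1,I3) = 0.53 × 1.40 × 0.78 = 0.5788
  σ(I1,I4) = 0.46 × 1.40 × 1.43 = 0.9209
  σ(I2,I3) = 0.33 × 1.39 × 0.78 = 0.3578
  σ(I2,I4) = 0.19 × 1.39 × 1.43 = 0.3777
  σ(I3,I4) = 0.23 × 0.78 × 1.43 = 0.2565
σ²_T = Σσ²ᵢ + 2·Σσ_ij = 6.5454 + 2 × 3.0366 = 12.6186
α = (4/3)·(1 − 6.5454/12.6186) = 0.64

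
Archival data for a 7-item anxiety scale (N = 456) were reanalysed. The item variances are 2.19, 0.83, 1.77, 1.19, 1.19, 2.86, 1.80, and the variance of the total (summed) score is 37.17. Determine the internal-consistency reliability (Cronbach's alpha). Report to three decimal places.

α = 0.795

sum of item variances = 2.19 + 0.83 + 1.77 + 1.19 + 1.19 + 2.86 + 1.80 = 11.83
α = (k/(k−1))·(1 − sum of item variances/Var(T)) = (7/6)·(1 − 11.83/37.17) = 0.795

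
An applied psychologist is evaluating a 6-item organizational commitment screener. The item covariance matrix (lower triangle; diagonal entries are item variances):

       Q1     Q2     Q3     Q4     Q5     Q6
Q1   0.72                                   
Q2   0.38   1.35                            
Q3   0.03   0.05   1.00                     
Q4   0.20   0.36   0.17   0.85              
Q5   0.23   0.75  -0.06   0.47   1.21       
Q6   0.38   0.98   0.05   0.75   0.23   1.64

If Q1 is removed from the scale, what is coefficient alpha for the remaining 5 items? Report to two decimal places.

Remaining items: Q2, Q3, Q4, Q5, Q6 (k = 5).
ΣVar(i) = 1.35 + 1.00 + 0.85 + 1.21 + 1.64 = 6.05
total variance = 6.05 + 2 × 3.75 = 13.55
α (item deleted) = (5/4)·(1 − 6.05/13.55) = 0.69

α = 0.69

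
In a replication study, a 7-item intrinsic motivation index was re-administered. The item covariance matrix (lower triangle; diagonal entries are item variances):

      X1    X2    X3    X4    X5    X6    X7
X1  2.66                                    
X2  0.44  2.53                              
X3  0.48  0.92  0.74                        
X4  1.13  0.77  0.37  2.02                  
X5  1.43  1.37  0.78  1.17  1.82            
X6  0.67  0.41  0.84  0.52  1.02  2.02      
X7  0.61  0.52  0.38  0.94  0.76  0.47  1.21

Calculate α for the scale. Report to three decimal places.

α = 0.830

sum of item variances = 2.66 + 2.53 + 0.74 + 2.02 + 1.82 + 2.02 + 1.21 = 13.00
Sum of off-diagonal covariances = 16.00
Var(T) = 13.00 + 2 × 16.00 = 45.00
α = (k/(k−1))·(1 − sum of item variances/Var(T)) = (7/6)·(1 − 13.00/45.00) = 0.830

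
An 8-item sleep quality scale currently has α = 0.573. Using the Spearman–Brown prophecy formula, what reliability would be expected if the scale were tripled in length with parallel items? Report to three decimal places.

predicted reliability = 0.801

Length factor m = 3
α' = m·α / (1 + (m−1)·α)
   = 3 × 0.573 / (1 + (3 − 1) × 0.573)
   = 1.7190 / 2.1460 = 0.801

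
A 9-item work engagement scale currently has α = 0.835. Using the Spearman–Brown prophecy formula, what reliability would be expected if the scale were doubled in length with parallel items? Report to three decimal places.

Length factor m = 2
α' = m·α / (1 + (m−1)·α)
   = 2 × 0.835 / (1 + (2 − 1) × 0.835)
   = 1.6700 / 1.8350 = 0.910

predicted reliability = 0.910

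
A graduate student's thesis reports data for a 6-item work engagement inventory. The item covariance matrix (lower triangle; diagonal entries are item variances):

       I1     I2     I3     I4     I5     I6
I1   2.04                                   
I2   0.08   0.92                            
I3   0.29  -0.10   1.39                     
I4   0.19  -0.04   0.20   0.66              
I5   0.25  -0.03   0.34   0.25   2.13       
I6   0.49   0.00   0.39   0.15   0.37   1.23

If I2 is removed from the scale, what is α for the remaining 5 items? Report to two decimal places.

α = 0.55

Remaining items: I1, I3, I4, I5, I6 (k = 5).
ΣVar(i) = 2.04 + 1.39 + 0.66 + 2.13 + 1.23 = 7.45
σ²_total = 7.45 + 2 × 2.92 = 13.29
α (item deleted) = (5/4)·(1 − 7.45/13.29) = 0.55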